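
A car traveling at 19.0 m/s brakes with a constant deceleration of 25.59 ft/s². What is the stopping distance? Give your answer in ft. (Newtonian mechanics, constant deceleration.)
d = v₀² / (2a) (with unit conversion) = 75.92 ft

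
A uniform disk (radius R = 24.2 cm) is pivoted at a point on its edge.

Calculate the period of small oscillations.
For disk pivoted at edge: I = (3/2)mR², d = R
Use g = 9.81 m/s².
I/m = (3/2)R² = 0.08785 m²; d = R = 0.242 m
T = 2π√((3/2)R²/(gR)) = 2π√(3R/(2g)) = 1.209 s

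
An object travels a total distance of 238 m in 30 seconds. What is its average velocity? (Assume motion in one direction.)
v_avg = Δd / Δt = 238 / 30 = 7.93 m/s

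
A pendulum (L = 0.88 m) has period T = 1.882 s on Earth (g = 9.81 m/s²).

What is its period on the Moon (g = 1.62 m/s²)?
T = 2π√(L/g), so T_moon/T_earth = √(g_earth/g_moon)
T_moon = 2π√(0.88/1.62) = 4.631 s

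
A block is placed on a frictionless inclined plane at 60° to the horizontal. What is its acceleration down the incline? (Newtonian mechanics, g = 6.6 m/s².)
a = g sin(θ) = 6.6 × sin(60°) = 6.6 × 0.866 = 5.72 m/s²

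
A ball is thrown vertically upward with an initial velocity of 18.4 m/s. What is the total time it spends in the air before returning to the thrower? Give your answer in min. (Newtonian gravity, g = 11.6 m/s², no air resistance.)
t_total = 2v₀/g (with unit conversion) = 0.05287 min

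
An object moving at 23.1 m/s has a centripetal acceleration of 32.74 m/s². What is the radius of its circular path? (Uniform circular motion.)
r = v²/a_c = 23.1²/32.74 = 16.3 m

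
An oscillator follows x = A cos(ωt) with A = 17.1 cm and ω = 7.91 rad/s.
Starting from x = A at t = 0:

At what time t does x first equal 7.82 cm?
cos(ωt) = x/A = 7.82/17.1 = 0.4573
ωt = arccos(0.4573) = 1.096 rad
t = 1.096/7.91 = 0.1385 s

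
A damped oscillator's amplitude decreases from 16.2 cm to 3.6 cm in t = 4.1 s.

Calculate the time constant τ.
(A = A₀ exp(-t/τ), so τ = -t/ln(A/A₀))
A/A₀ = 3.6/16.2 = 0.2222; ln(A/A₀) = -1.504
τ = −t/ln(A/A₀) = −4.1/-1.504 = 2.726 s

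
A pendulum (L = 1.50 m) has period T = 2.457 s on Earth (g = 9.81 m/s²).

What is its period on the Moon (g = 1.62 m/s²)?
T = 2π√(L/g), so T_moon/T_earth = √(g_earth/g_moon)
T_moon = 2π√(1.5/1.62) = 6.046 s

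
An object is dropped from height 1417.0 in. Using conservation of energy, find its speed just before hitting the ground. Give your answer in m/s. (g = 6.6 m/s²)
mgh = ½mv² → v = √(2gh) = √(2×6.6×35.99) = 21.8 m/s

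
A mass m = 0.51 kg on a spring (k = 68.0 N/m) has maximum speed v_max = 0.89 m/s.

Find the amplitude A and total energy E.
½mv²_max = ½kA² → A = v_max√(m/k) = 0.89×√(0.51/68.0) = 0.07708 m = 7.708 cm
E = ½mv²_max = ½×0.51×0.89² = 0.202 J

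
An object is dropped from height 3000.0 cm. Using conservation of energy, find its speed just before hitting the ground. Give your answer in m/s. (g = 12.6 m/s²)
mgh = ½mv² → v = √(2gh) = √(2×12.6×30) = 27.5 m/s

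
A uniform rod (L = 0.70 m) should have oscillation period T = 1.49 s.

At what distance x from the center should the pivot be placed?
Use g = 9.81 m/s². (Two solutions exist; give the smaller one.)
T = 2π√((L²/12 + x²)/(gx)). Let c = T²g/(4π²) = 0.5517.
x² − cx + L²/12 = 0 → x = (c − √(c² − L²/3))/2 = 0.08808 m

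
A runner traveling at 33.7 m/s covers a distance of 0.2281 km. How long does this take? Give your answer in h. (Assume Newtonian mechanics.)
t = d/v (with unit conversion) = 0.00188 h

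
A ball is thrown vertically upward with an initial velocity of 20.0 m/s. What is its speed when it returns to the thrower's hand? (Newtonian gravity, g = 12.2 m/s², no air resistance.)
By conservation of energy, the ball returns at the same speed = 20.0 m/s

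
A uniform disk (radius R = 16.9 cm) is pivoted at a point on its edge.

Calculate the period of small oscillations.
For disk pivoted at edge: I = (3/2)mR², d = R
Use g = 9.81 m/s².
I/m = (3/2)R² = 0.04284 m²; d = R = 0.169 m
T = 2π√((3/2)R²/(gR)) = 2π√(3R/(2g)) = 1.01 s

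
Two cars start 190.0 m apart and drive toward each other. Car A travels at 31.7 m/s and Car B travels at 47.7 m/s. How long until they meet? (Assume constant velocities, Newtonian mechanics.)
Combined speed: v_combined = 31.7 + 47.7 = 79.4 m/s
Time to meet: t = d/79.4 = 190.0/79.4 = 2.39 s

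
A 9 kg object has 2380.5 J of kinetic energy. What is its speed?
KE = ½mv² → v = √(2KE/m) = √(2×2380.5/9) = 23.0 m/s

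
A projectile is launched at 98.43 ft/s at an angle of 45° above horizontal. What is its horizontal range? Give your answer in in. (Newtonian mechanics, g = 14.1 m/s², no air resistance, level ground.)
R = v₀² sin(2θ) / g (with unit conversion) = 2513.0 in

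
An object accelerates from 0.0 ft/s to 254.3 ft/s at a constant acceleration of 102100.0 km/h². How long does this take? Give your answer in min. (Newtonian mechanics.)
t = (v - v₀)/a (with unit conversion) = 0.164 min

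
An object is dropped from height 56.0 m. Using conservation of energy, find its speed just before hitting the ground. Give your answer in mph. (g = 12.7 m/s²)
mgh = ½mv² → v = √(2gh) = √(2×12.7×56) = 37.71 m/s = 84.37 mph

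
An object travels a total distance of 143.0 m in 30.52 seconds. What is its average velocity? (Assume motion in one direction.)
v_avg = Δd / Δt = 143.0 / 30.52 = 4.69 m/s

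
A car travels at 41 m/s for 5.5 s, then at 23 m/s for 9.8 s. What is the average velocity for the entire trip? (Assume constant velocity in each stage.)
d₁ = v₁t₁ = 41 × 5.5 = 225.5 m
d₂ = v₂t₂ = 23 × 9.8 = 225.4 m
d_total = 450.9 m, t_total = 15.3 s
v_avg = d_total/t_total = 450.9/15.3 = 29.47 m/s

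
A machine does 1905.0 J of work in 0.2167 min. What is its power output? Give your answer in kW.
P = W/t = 1905 J / 13 s = 146.5 W = 0.1465 kW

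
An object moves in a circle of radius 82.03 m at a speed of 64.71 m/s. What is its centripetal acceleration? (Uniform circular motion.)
a_c = v²/r = 64.71²/82.03 = 4187.38/82.03 = 51.05 m/s²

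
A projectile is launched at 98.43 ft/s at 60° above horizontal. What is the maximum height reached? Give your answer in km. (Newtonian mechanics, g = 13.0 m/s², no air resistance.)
H = v₀²sin²(θ)/(2g) (with unit conversion) = 0.02596 km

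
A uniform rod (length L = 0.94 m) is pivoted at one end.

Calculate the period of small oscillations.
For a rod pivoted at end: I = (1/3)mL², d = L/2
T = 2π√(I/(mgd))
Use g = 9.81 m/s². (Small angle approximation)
I/m = (1/3)L² = 0.2945 m²; d = L/2 = 0.47 m
T = 2π√(I/(mgd)) = 2π√(0.2945/(9.81×0.47)) = 1.588 s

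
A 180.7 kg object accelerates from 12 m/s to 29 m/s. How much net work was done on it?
W_net = ΔKE = ½m(v₂² − v₁²) = ½×180.7×(29² − 12²) = 62973.95 J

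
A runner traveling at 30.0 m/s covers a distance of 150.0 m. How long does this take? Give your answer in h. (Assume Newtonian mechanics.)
t = d/v (with unit conversion) = 0.001389 h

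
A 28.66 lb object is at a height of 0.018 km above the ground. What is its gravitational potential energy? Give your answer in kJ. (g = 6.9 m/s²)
PE = mgh = 13 kg × 6.9 m/s² × 18 m = 1615 J = 1.615 kJ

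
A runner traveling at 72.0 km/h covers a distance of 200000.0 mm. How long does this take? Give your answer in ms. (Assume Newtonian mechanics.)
t = d/v (with unit conversion) = 10000.0 ms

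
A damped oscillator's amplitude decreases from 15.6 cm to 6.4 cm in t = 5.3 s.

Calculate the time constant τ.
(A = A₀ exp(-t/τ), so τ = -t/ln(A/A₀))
A/A₀ = 6.4/15.6 = 0.4103; ln(A/A₀) = -0.891
τ = −t/ln(A/A₀) = −5.3/-0.891 = 5.949 s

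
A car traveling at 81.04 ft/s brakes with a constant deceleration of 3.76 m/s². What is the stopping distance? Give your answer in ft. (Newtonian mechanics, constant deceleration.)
d = v₀² / (2a) (with unit conversion) = 266.2 ft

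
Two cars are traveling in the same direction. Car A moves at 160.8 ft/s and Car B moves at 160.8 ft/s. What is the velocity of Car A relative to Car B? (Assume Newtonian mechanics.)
v_rel = v_A - v_B = 160.8 - 160.8 = 0.0 ft/s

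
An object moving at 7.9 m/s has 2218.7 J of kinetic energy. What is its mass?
KE = ½mv² → m = 2KE/v² = 2×2218.7/7.9² = 71.1 kg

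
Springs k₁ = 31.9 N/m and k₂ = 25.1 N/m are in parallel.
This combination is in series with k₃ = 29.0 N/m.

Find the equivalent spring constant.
k₁₂ = k₁ + k₂ = 57 N/m (parallel)
1/k_eq = 1/k₁₂ + 1/k₃ → k_eq = 19.22 N/m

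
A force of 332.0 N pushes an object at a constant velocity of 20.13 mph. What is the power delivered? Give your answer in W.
P = Fv = 332 N × 8.999 m/s = 2988 W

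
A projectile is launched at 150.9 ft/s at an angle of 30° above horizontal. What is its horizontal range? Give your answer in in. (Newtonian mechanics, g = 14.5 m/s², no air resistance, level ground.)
R = v₀² sin(2θ) / g (with unit conversion) = 4974.0 in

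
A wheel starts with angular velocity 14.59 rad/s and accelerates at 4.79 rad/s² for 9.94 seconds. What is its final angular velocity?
ω = ω₀ + αt = 14.59 + 4.79 × 9.94 = 62.2 rad/s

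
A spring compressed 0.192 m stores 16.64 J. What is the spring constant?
PE = ½kx² → k = 2PE/x² = 2×16.64/0.192² = 902.8 N/m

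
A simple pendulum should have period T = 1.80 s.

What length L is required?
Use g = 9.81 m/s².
T = 2π√(L/g) → L = g(T/2π)² = 9.81×(1.8/2π)² = 0.8051 m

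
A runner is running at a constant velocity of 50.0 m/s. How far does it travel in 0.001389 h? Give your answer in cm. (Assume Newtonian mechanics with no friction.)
d = vt (with unit conversion) = 25000.0 cm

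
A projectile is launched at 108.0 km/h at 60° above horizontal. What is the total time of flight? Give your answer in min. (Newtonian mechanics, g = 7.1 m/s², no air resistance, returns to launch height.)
T = 2v₀sin(θ)/g (with unit conversion) = 0.122 min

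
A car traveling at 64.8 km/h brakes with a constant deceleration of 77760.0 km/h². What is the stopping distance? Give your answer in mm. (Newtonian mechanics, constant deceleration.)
d = v₀² / (2a) (with unit conversion) = 27000.0 mm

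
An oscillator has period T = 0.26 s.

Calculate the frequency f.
f = 1/T = 1/0.26 = 3.846 Hz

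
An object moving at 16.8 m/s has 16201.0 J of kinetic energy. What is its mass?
KE = ½mv² → m = 2KE/v² = 2×16201.0/16.8² = 114.8 kg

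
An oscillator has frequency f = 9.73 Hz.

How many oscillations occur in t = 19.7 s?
n = f×t = 9.73×19.7 = 191.7 oscillations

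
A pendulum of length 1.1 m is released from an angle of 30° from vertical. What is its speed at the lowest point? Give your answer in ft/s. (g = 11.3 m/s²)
h = L(1 − cosθ) = 1.1×(1 − cos30°) = 0.1474 m
v = √(2gh) = √(2×11.3×0.1474) = 1.825 m/s = 5.988 ft/s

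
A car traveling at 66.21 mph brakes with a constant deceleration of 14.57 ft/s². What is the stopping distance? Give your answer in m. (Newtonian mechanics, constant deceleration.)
d = v₀² / (2a) (with unit conversion) = 98.64 m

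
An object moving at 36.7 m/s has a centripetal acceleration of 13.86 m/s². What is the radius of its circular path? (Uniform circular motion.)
r = v²/a_c = 36.7²/13.86 = 97.18 m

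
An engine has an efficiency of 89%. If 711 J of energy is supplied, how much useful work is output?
W_out = η × W_in = 0.89 × 711 = 632.79 J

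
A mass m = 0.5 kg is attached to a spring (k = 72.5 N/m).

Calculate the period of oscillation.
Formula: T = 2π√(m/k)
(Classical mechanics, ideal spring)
T = 2π√(m/k) = 2π√(0.5/72.5) = 0.5218 s; f = 1/T = 1.916 Hz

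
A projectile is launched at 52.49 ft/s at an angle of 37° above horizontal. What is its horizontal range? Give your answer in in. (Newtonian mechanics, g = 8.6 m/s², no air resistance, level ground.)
R = v₀² sin(2θ) / g (with unit conversion) = 1126.0 in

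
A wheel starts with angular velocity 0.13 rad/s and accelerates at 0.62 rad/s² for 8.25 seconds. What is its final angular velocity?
ω = ω₀ + αt = 0.13 + 0.62 × 8.25 = 5.25 rad/s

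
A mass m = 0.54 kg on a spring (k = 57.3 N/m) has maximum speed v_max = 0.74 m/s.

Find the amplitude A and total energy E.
½mv²_max = ½kA² → A = v_max√(m/k) = 0.74×√(0.54/57.3) = 0.07184 m = 7.184 cm
E = ½mv²_max = ½×0.54×0.74² = 0.1479 J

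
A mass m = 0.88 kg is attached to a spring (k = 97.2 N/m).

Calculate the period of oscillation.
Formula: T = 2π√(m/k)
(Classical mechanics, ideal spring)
T = 2π√(m/k) = 2π√(0.88/97.2) = 0.5978 s; f = 1/T = 1.673 Hz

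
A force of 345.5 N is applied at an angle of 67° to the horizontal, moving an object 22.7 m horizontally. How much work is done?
W = Fd cosθ = 345.5×22.7×cos(67°) = 3064.4 J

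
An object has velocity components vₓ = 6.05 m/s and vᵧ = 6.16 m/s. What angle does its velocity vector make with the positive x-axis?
θ = arctan(vᵧ/vₓ) = arctan(6.16/6.05) = 45.52°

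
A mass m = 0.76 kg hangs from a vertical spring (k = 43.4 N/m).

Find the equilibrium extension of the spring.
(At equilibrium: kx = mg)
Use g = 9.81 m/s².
x_eq = mg/k = 0.76×9.81/43.4 = 0.1718 m = 17.18 cm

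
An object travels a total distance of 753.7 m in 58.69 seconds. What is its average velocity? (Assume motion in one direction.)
v_avg = Δd / Δt = 753.7 / 58.69 = 12.84 m/s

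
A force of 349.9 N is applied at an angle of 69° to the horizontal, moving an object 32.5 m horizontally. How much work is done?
W = Fd cosθ = 349.9×32.5×cos(69°) = 4075.3 J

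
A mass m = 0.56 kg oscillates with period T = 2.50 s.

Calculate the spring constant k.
T = 2π√(m/k) → k = m(2π/T)² = 0.56×(2π/2.5)² = 3.537 N/m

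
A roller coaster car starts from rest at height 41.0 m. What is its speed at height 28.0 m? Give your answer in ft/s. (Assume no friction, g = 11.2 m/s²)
mgh₁ = ½mv₂² + mgh₂ → v₂ = √(2g(h₁−h₂)) = √(2×11.2×(41−28)) = 17.06 m/s = 55.99 ft/s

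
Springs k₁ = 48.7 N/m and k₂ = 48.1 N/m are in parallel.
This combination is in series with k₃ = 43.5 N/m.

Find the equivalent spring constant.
k₁₂ = k₁ + k₂ = 96.8 N/m (parallel)
1/k_eq = 1/k₁₂ + 1/k₃ → k_eq = 30.01 N/m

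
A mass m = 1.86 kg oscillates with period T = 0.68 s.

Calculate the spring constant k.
T = 2π√(m/k) → k = m(2π/T)² = 1.86×(2π/0.68)² = 158.8 N/m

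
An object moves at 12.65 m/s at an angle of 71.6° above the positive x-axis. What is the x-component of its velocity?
vₓ = v cos(θ) = 12.65 × cos(71.6°) = 3.99 m/s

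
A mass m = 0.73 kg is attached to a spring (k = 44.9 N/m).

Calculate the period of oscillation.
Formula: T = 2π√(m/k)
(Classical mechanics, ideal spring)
T = 2π√(m/k) = 2π√(0.73/44.9) = 0.8012 s; f = 1/T = 1.248 Hz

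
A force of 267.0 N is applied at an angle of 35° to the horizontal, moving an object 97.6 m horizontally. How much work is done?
W = Fd cosθ = 267.0×97.6×cos(35°) = 21346.0 J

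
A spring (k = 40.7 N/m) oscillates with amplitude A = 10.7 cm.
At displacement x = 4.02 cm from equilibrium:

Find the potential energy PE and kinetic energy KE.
E_total = ½kA² = ½×40.7×(0.107)² = 0.233 J
PE = ½kx² = ½×40.7×(0.0402)² = 0.03289 J
KE = E_total − PE = 0.2001 J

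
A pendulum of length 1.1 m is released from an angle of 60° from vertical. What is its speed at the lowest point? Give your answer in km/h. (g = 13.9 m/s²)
h = L(1 − cosθ) = 1.1×(1 − cos60°) = 0.55 m
v = √(2gh) = √(2×13.9×0.55) = 3.91 m/s = 14.08 km/h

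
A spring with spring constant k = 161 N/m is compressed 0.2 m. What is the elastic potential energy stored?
PE = ½kx² = ½×161×0.2² = 3.22 J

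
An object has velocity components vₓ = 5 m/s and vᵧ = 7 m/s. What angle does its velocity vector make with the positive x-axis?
θ = arctan(vᵧ/vₓ) = arctan(7/5) = 54.46°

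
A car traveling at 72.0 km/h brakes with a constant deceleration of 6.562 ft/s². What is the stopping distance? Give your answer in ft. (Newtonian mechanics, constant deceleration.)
d = v₀² / (2a) (with unit conversion) = 328.1 ft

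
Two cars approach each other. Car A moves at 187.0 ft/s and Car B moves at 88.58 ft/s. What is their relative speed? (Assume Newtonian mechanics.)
v_rel = v_A + v_B = 187.0 + 88.58 = 275.6 ft/s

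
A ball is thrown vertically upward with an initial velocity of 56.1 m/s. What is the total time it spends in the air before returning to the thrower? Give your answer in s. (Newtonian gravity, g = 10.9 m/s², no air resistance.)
t_total = 2v₀/g = 10.29 s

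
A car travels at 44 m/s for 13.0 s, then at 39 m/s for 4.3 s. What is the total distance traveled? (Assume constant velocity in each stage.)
d₁ = v₁t₁ = 44 × 13.0 = 572 m
d₂ = v₂t₂ = 39 × 4.3 = 167.7 m
d_total = 572 + 167.7 = 739.7 m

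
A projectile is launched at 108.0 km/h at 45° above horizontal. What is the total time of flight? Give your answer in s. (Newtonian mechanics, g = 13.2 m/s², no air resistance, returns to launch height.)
T = 2v₀sin(θ)/g (with unit conversion) = 3.214 s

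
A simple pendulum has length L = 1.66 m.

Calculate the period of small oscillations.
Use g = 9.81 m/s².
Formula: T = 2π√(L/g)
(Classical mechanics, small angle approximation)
T = 2π√(L/g) = 2π√(1.66/9.81) = 2.585 s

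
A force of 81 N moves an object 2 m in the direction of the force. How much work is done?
W = Fd = 81×2 = 162.0 J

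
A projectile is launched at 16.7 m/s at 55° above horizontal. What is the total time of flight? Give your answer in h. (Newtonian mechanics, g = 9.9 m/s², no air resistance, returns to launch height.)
T = 2v₀sin(θ)/g (with unit conversion) = 0.0007677 h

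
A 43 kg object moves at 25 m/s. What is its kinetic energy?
KE = ½mv² = ½×43×25² = 13437.5 J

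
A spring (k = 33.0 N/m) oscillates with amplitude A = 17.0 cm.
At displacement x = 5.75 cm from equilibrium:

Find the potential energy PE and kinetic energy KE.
E_total = ½kA² = ½×33.0×(0.17)² = 0.4769 J
PE = ½kx² = ½×33.0×(0.0575)² = 0.05455 J
KE = E_total − PE = 0.4223 J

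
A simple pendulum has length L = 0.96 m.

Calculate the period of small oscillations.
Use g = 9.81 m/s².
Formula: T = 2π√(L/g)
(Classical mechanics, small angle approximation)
T = 2π√(L/g) = 2π√(0.96/9.81) = 1.966 s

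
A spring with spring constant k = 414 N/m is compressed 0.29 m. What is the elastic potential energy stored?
PE = ½kx² = ½×414×0.29² = 17.41 J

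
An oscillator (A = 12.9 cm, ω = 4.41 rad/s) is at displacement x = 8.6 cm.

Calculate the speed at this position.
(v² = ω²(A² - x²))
v = ω√(A² − x²) = 4.41×√(0.129² − 0.086²) = 0.424 m/s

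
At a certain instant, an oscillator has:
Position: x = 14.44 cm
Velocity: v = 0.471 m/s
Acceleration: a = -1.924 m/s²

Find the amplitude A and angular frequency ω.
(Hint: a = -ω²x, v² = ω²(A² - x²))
a = −ω²x → ω = √(|a|/x) = √(1.924/0.1444) = 3.65 rad/s
v² = ω²(A² − x²) → A = √(x² + v²/ω²) = √(0.1444² + 0.471²/3.65²) = 0.1937 m = 19.37 cm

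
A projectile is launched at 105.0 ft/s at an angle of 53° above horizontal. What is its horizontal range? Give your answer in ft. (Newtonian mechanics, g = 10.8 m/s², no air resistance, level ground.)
R = v₀² sin(2θ) / g (with unit conversion) = 299.1 ft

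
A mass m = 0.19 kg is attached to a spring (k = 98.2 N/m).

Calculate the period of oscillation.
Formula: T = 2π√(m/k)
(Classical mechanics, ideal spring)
T = 2π√(m/k) = 2π√(0.19/98.2) = 0.2764 s; f = 1/T = 3.618 Hz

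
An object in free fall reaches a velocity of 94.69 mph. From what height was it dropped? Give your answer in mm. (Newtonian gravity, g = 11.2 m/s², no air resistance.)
h = v²/(2g) (with unit conversion) = 79990.0 mm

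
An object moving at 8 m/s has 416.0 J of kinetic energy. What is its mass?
KE = ½mv² → m = 2KE/v² = 2×416.0/8² = 13.0 kg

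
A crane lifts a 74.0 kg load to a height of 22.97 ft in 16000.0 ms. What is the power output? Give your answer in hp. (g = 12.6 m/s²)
W = mgh = 74×12.6×7.001 = 6528 J
P = W/t = 6528/16 = 408 W = 0.5471 hp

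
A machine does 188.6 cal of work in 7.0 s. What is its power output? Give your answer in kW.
P = W/t = 789.1 J / 7 s = 112.7 W = 0.1127 kW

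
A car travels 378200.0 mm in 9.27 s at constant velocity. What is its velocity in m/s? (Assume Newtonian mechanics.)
v = d/t (with unit conversion) = 40.8 m/s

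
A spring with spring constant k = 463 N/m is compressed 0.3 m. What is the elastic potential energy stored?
PE = ½kx² = ½×463×0.3² = 20.84 J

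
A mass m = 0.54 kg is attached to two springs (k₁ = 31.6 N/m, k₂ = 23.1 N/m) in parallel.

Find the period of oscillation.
k_eq = k₁+k₂ = 54.7 N/m
T = 2π√(m/k_eq) = 2π√(0.54/54.7) = 0.6243 s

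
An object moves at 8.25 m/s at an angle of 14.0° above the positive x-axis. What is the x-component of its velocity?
vₓ = v cos(θ) = 8.25 × cos(14.0°) = 8.0 m/s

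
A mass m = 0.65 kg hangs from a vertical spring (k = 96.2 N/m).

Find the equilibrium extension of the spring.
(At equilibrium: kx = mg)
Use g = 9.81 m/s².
x_eq = mg/k = 0.65×9.81/96.2 = 0.06628 m = 6.628 cm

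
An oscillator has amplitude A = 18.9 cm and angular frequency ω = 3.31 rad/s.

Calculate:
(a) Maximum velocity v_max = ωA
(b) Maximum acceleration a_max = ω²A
v_max = ωA = 3.31×0.189 = 0.6256 m/s
a_max = ω²A = 3.31²×0.189 = 2.071 m/s²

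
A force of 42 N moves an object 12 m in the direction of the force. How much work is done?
W = Fd = 42×12 = 504.0 J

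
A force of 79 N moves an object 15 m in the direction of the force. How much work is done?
W = Fd = 79×15 = 1185.0 J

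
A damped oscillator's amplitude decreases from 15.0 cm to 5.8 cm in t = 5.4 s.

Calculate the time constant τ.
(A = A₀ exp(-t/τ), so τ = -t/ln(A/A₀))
A/A₀ = 5.8/15.0 = 0.3867; ln(A/A₀) = -0.9502
τ = −t/ln(A/A₀) = −5.4/-0.9502 = 5.683 s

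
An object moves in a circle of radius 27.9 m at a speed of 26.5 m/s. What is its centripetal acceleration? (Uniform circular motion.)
a_c = v²/r = 26.5²/27.9 = 702.25/27.9 = 25.17 m/s²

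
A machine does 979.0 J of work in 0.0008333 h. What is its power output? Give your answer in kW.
P = W/t = 979 J / 3 s = 326.3 W = 0.3263 kW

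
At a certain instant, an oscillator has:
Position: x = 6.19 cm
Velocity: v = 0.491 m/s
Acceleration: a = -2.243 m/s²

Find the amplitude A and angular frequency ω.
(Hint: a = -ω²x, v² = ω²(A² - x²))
a = −ω²x → ω = √(|a|/x) = √(2.243/0.0619) = 6.02 rad/s
v² = ω²(A² − x²) → A = √(x² + v²/ω²) = √(0.0619² + 0.491²/6.02²) = 0.1024 m = 10.24 cm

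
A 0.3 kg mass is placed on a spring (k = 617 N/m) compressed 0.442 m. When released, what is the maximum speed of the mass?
½kx² = ½mv² → v = x√(k/m) = 0.442×√(617/0.3) = 20.04 m/s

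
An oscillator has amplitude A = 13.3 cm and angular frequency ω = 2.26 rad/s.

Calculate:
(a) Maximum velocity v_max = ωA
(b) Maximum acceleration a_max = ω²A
v_max = ωA = 2.26×0.133 = 0.3006 m/s
a_max = ω²A = 2.26²×0.133 = 0.6793 m/s²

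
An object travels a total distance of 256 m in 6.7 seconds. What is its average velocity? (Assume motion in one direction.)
v_avg = Δd / Δt = 256 / 6.7 = 38.21 m/s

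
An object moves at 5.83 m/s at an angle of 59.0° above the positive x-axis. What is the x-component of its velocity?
vₓ = v cos(θ) = 5.83 × cos(59.0°) = 3.0 m/s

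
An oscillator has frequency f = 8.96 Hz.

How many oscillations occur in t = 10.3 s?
n = f×t = 8.96×10.3 = 92.29 oscillations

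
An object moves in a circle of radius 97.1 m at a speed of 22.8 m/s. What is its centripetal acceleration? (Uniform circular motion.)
a_c = v²/r = 22.8²/97.1 = 519.84/97.1 = 5.35 m/s²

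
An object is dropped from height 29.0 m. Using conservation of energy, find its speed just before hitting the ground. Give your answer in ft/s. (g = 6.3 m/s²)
mgh = ½mv² → v = √(2gh) = √(2×6.3×29) = 19.12 m/s = 62.71 ft/s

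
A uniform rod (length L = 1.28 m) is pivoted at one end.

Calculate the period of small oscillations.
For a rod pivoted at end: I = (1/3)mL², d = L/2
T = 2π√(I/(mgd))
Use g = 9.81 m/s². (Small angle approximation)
I/m = (1/3)L² = 0.5461 m²; d = L/2 = 0.64 m
T = 2π√(I/(mgd)) = 2π√(0.5461/(9.81×0.64)) = 1.853 s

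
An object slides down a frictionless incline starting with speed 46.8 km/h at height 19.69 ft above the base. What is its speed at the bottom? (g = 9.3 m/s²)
½mv₀² + mgh = ½mv² → v = √(v₀² + 2gh) = √(13² + 2×9.3×6.002) = 16.75 m/s = 60.31 km/h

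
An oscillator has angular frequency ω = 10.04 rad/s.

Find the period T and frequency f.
T = 2π/ω = 2π/10.04 = 0.6258 s; f = ω/2π = 1.598 Hz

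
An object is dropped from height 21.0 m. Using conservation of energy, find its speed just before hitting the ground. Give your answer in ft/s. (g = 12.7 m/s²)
mgh = ½mv² → v = √(2gh) = √(2×12.7×21) = 23.1 m/s = 75.77 ft/s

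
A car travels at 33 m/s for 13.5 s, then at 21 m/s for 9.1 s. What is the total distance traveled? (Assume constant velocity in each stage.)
d₁ = v₁t₁ = 33 × 13.5 = 445.5 m
d₂ = v₂t₂ = 21 × 9.1 = 191.1 m
d_total = 445.5 + 191.1 = 636.6 m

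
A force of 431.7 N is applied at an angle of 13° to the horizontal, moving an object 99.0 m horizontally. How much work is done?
W = Fd cosθ = 431.7×99.0×cos(13°) = 41643.0 J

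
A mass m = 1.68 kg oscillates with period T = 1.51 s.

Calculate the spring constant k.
T = 2π√(m/k) → k = m(2π/T)² = 1.68×(2π/1.51)² = 29.09 N/m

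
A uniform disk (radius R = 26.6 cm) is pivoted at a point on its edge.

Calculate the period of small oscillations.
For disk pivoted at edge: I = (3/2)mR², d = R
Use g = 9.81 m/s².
I/m = (3/2)R² = 0.1061 m²; d = R = 0.266 m
T = 2π√((3/2)R²/(gR)) = 2π√(3R/(2g)) = 1.267 s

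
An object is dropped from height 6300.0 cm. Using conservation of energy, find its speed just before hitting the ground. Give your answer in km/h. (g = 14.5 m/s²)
mgh = ½mv² → v = √(2gh) = √(2×14.5×63) = 42.74 m/s = 153.9 km/h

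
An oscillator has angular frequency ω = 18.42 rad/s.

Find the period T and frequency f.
T = 2π/ω = 2π/18.42 = 0.3411 s; f = ω/2π = 2.932 Hz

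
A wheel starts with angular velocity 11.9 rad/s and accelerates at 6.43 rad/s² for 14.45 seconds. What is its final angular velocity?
ω = ω₀ + αt = 11.9 + 6.43 × 14.45 = 104.81 rad/s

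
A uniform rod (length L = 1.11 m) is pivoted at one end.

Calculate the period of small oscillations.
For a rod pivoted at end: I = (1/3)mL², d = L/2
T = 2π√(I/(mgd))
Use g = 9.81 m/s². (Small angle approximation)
I/m = (1/3)L² = 0.4107 m²; d = L/2 = 0.555 m
T = 2π√(I/(mgd)) = 2π√(0.4107/(9.81×0.555)) = 1.726 s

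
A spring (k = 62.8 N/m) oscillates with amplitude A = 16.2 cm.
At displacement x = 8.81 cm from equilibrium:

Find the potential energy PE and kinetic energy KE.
E_total = ½kA² = ½×62.8×(0.162)² = 0.8241 J
PE = ½kx² = ½×62.8×(0.0881)² = 0.2437 J
KE = E_total − PE = 0.5803 J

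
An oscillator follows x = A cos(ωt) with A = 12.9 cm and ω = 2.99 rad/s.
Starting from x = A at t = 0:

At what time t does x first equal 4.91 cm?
cos(ωt) = x/A = 4.91/12.9 = 0.3806
ωt = arccos(0.3806) = 1.18 rad
t = 1.18/2.99 = 0.3948 s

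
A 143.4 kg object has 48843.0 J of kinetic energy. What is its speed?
KE = ½mv² → v = √(2KE/m) = √(2×48843.0/143.4) = 26.1 m/s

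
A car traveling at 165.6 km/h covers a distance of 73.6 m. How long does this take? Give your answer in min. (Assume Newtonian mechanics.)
t = d/v (with unit conversion) = 0.02667 min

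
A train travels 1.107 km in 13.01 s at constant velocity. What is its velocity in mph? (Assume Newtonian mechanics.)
v = d/t (with unit conversion) = 190.3 mph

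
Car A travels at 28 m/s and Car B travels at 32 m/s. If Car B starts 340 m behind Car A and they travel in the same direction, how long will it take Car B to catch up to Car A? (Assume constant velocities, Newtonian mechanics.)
Relative speed: v_rel = 32 - 28 = 4 m/s
Time to catch: t = d₀/v_rel = 340/4 = 85.0 s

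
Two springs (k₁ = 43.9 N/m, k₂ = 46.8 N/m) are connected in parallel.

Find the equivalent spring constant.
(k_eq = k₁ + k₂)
k_eq = k₁ + k₂ = 43.9 + 46.8 = 90.7 N/m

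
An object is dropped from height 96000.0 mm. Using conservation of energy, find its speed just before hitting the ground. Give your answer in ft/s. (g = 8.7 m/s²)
mgh = ½mv² → v = √(2gh) = √(2×8.7×96) = 40.87 m/s = 134.1 ft/s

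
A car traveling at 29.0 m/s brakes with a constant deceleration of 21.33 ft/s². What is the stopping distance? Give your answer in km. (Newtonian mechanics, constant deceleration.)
d = v₀² / (2a) (with unit conversion) = 0.06468 km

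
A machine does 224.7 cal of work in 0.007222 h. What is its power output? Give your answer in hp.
P = W/t = 940.1 J / 26 s = 36.16 W = 0.04849 hp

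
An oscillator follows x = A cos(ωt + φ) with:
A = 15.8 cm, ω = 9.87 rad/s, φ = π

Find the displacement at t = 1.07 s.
x = A cos(ωt + φ) = 15.8×cos(9.87×1.07 + π) = 6.654 cm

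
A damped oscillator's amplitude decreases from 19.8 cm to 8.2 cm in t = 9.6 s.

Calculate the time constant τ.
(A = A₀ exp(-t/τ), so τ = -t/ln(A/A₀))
A/A₀ = 8.2/19.8 = 0.4141; ln(A/A₀) = -0.8815
τ = −t/ln(A/A₀) = −9.6/-0.8815 = 10.89 s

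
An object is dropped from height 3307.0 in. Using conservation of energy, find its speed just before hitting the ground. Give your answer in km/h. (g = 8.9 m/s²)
mgh = ½mv² → v = √(2gh) = √(2×8.9×84) = 38.67 m/s = 139.2 km/h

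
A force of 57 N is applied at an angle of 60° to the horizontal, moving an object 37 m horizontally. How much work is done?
W = Fd cosθ = 57×37×cos(60°) = 1054.5 J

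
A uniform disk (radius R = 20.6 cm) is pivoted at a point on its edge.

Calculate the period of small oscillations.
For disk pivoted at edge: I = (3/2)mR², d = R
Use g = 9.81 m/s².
I/m = (3/2)R² = 0.06365 m²; d = R = 0.206 m
T = 2π√((3/2)R²/(gR)) = 2π√(3R/(2g)) = 1.115 s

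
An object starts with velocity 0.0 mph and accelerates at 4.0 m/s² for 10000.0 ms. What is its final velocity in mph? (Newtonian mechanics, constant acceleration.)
v = v₀ + at (with unit conversion) = 89.48 mph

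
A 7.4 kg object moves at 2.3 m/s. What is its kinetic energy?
KE = ½mv² = ½×7.4×2.3² = 19.573 J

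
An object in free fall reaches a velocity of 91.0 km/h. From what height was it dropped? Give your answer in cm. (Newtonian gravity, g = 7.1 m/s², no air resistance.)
h = v²/(2g) (with unit conversion) = 4500.0 cm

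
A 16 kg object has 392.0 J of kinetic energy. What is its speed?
KE = ½mv² → v = √(2KE/m) = √(2×392.0/16) = 7.0 m/s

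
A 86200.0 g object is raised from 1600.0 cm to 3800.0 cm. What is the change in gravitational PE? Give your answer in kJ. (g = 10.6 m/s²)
ΔPE = mg(h₂ − h₁) = 86.2 kg × 10.6 m/s² × (38 − 16) m = 2.01e+04 J = 20.1 kJ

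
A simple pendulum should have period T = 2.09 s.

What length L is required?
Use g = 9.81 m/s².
T = 2π√(L/g) → L = g(T/2π)² = 9.81×(2.09/2π)² = 1.085 m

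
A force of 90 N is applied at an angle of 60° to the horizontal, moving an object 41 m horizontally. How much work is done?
W = Fd cosθ = 90×41×cos(60°) = 1845.0 J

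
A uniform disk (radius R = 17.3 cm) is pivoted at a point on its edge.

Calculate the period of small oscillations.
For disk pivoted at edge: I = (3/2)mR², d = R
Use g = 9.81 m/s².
I/m = (3/2)R² = 0.04489 m²; d = R = 0.173 m
T = 2π√((3/2)R²/(gR)) = 2π√(3R/(2g)) = 1.022 s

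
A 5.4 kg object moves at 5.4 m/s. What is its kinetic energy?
KE = ½mv² = ½×5.4×5.4² = 78.732 J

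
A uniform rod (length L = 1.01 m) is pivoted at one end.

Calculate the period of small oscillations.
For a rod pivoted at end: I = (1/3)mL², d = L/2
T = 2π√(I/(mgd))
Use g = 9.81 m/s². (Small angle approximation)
I/m = (1/3)L² = 0.34 m²; d = L/2 = 0.505 m
T = 2π√(I/(mgd)) = 2π√(0.34/(9.81×0.505)) = 1.646 s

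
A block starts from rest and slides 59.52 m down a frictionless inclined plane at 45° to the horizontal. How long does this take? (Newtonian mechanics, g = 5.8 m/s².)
a = g sin(θ) = 5.8 × sin(45°) = 4.1 m/s²
t = √(2d/a) = √(2 × 59.52 / 4.1) = 5.39 s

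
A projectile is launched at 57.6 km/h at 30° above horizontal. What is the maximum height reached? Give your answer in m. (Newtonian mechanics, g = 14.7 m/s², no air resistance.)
H = v₀²sin²(θ)/(2g) (with unit conversion) = 2.177 m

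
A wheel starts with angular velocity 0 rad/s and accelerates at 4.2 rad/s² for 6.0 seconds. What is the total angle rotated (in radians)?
θ = ω₀t + ½αt² = 0×6.0 + ½×4.2×6.0² = 75.6 rad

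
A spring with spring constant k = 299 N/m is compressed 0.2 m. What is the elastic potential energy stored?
PE = ½kx² = ½×299×0.2² = 5.98 J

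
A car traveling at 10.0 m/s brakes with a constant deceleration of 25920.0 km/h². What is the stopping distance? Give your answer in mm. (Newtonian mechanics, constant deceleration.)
d = v₀² / (2a) (with unit conversion) = 25000.0 mm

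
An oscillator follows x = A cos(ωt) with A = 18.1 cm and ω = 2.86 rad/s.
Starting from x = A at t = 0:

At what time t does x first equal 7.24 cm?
cos(ωt) = x/A = 7.24/18.1 = 0.4
ωt = arccos(0.4) = 1.159 rad
t = 1.159/2.86 = 0.4053 s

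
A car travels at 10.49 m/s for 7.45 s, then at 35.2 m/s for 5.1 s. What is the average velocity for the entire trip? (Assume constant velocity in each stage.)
d₁ = v₁t₁ = 10.49 × 7.45 = 78.1505 m
d₂ = v₂t₂ = 35.2 × 5.1 = 179.52 m
d_total = 257.67 m, t_total = 12.55 s
v_avg = d_total/t_total = 257.67/12.55 = 20.53 m/s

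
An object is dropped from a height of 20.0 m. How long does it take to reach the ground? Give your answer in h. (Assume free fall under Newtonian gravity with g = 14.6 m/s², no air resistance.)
t = √(2h/g) (with unit conversion) = 0.0004598 h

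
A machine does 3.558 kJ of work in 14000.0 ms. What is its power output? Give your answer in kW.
P = W/t = 3558 J / 14 s = 254.1 W = 0.2541 kW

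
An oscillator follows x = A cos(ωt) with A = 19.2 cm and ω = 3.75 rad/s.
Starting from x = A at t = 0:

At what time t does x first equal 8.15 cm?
cos(ωt) = x/A = 8.15/19.2 = 0.4245
ωt = arccos(0.4245) = 1.132 rad
t = 1.132/3.75 = 0.302 s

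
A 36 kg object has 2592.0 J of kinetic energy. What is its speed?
KE = ½mv² → v = √(2KE/m) = √(2×2592.0/36) = 12.0 m/s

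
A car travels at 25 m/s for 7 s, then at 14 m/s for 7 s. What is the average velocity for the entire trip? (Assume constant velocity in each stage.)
d₁ = v₁t₁ = 25 × 7 = 175 m
d₂ = v₂t₂ = 14 × 7 = 98 m
d_total = 273 m, t_total = 14 s
v_avg = d_total/t_total = 273/14 = 19.5 m/s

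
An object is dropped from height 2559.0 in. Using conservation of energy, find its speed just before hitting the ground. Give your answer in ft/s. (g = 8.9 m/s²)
mgh = ½mv² → v = √(2gh) = √(2×8.9×65) = 34.01 m/s = 111.6 ft/s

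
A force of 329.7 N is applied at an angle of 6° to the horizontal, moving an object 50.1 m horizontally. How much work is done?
W = Fd cosθ = 329.7×50.1×cos(6°) = 16427.0 J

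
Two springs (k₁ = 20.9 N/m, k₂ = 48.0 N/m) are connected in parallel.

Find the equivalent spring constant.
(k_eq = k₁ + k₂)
k_eq = k₁ + k₂ = 20.9 + 48.0 = 68.9 N/m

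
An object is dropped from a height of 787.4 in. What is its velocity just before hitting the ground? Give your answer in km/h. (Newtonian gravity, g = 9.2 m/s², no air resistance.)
v = √(2gh) (with unit conversion) = 69.06 km/h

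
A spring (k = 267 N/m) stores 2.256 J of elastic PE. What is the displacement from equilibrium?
PE = ½kx² → x = √(2PE/k) = √(2×2.256/267) = 0.13 m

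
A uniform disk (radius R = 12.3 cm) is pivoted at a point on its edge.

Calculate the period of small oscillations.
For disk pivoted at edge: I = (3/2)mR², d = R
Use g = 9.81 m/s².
I/m = (3/2)R² = 0.02269 m²; d = R = 0.123 m
T = 2π√((3/2)R²/(gR)) = 2π√(3R/(2g)) = 0.8617 s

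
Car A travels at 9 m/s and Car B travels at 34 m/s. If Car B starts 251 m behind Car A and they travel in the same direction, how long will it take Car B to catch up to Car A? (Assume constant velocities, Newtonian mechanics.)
Relative speed: v_rel = 34 - 9 = 25 m/s
Time to catch: t = d₀/v_rel = 251/25 = 10.04 s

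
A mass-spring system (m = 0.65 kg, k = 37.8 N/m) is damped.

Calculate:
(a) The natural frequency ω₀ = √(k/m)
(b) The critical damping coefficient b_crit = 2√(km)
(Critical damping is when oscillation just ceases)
ω₀ = √(k/m) = √(37.8/0.65) = 7.626 rad/s
b_crit = 2√(km) = 2√(37.8×0.65) = 9.914 kg/s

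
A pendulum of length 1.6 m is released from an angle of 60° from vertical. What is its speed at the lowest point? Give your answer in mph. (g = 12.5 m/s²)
h = L(1 − cosθ) = 1.6×(1 − cos60°) = 0.8 m
v = √(2gh) = √(2×12.5×0.8) = 4.472 m/s = 10.0 mph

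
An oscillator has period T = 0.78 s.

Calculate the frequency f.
f = 1/T = 1/0.78 = 1.282 Hz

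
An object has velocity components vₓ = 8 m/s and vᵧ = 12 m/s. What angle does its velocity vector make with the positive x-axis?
θ = arctan(vᵧ/vₓ) = arctan(12/8) = 56.31°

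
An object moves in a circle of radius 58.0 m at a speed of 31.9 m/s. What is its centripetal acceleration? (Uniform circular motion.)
a_c = v²/r = 31.9²/58.0 = 1017.61/58.0 = 17.54 m/s²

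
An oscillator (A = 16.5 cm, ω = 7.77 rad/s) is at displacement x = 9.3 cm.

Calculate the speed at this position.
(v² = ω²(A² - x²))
v = ω√(A² − x²) = 7.77×√(0.165² − 0.093²) = 1.059 m/s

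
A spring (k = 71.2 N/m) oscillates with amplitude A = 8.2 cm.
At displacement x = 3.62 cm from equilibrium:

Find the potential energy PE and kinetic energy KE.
E_total = ½kA² = ½×71.2×(0.082)² = 0.2394 J
PE = ½kx² = ½×71.2×(0.0362)² = 0.04665 J
KE = E_total − PE = 0.1927 J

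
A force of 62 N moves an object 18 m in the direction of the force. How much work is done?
W = Fd = 62×18 = 1116.0 J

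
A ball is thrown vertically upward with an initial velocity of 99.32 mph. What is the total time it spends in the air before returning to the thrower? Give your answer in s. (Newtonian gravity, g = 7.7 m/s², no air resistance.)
t_total = 2v₀/g (with unit conversion) = 11.53 s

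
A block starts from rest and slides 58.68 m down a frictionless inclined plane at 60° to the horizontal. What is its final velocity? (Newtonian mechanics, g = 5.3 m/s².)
a = g sin(θ) = 5.3 × sin(60°) = 4.59 m/s²
v = √(2ad) = √(2 × 4.59 × 58.68) = 23.21 m/s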